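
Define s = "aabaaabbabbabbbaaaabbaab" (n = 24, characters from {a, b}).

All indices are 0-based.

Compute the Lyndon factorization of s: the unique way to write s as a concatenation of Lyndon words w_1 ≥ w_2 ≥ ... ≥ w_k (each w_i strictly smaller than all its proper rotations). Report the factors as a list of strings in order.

["aab", "aaabbabbabbb", "aaaabbaab"]

emit factor 1: 'aab' (i=0, period=3)
emit factor 2: 'aaabbabbabbb' (i=3, period=12)
emit factor 3: 'aaaabbaab' (i=15, period=9)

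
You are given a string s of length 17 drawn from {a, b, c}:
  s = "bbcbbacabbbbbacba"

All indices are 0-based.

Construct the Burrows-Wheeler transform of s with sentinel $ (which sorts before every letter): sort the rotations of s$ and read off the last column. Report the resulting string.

abcbbcbbcbbba$baab

rank  rotation            last
    0  $bbcbbacabbbbbacba  a
    1  a$bbcbbacabbbbbacb  b
    2  abbbbbacba$bbcbbac  c
    3  acabbbbbacba$bbcbb  b
    4  acba$bbcbbacabbbbb  b
    5  ba$bbcbbacabbbbbac  c
    6  bacabbbbbacba$bbcb  b
    7  bacba$bbcbbacabbbb  b
    8  bbacabbbbbacba$bbc  c
    9  bbacba$bbcbbacabbb  b
   10  bbbacba$bbcbbacabb  b
   11  bbbbacba$bbcbbacab  b
   12  bbbbbacba$bbcbbaca  a
   13  bbcbbacabbbbbacba$  $
   14  bcbbacabbbbbacba$b  b
   15  cabbbbbacba$bbcbba  a
   16  cba$bbcbbacabbbbba  a
   17  cbbacabbbbbacba$bb  b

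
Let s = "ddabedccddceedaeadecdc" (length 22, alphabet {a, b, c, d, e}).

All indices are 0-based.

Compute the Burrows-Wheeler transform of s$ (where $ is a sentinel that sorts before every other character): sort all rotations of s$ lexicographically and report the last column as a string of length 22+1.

cdedaddecddeced$caadebc

rank  rotation                 last
    0  $ddabedccddceedaeadecdc  c
    1  abedccddceedaeadecdc$dd  d
    2  adecdc$ddabedccddceedae  e
    3  aeadecdc$ddabedccddceed  d
    4  bedccddceedaeadecdc$dda  a
    5  c$ddabedccddceedaeadecd  d
    6  ccddceedaeadecdc$ddabed  d
    7  cdc$ddabedccddceedaeade  e
    8  cddceedaeadecdc$ddabedc  c
    9  ceedaeadecdc$ddabedccdd  d
   10  dabedccddceedaeadecdc$d  d
   11  daeadecdc$ddabedccddcee  e
   12  dc$ddabedccddceedaeadec  c
   13  dccddceedaeadecdc$ddabe  e
   14  dceedaeadecdc$ddabedccd  d
   15  ddabedccddceedaeadecdc$  $
   16  ddceedaeadecdc$ddabedcc  c
   17  decdc$ddabedccddceedaea  a
   18  eadecdc$ddabedccddceeda  a
   19  ecdc$ddabedccddceedaead  d
   20  edaeadecdc$ddabedccddce  e
   21  edccddceedaeadecdc$ddab  b
   22  eedaeadecdc$ddabedccddc  c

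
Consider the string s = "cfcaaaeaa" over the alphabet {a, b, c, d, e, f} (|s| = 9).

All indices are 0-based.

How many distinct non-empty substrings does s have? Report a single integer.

rank | idx | suffix
   0 |   8 | a
   1 |   7 | aa
   2 |   3 | aaaeaa
   3 |   4 | aaeaa
   4 |   5 | aeaa
   5 |   2 | caaaeaa
   6 |   0 | cfcaaaeaa
   7 |   6 | eaa
   8 |   1 | fcaaaeaa

SA = [8, 7, 3, 4, 5, 2, 0, 6, 1]
rank  pair      lcp
   1  s[8:],s[7:]  1  'a'
   2  s[7:],s[3:]  2  'aa'
   3  s[3:],s[4:]  2  'aa'
   4  s[4:],s[5:]  1  'a'
   5  s[5:],s[2:]  0  ''
   6  s[2:],s[0:]  1  'c'
   7  s[0:],s[6:]  0  ''
   8  s[6:],s[1:]  0  ''

n(n+1)/2 = 9·10/2 = 45
Σ LCP = 0 + 1 + 2 + 2 + 1 + 0 + 1 + 0 + 0 = 7
distinct = 45 − 7 = 38

38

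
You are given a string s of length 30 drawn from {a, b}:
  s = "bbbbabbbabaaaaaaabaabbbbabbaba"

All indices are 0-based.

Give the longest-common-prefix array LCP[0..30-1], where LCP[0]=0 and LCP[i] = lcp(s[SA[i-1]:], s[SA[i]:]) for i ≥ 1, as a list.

sorted suffixes:
  #0 SA[0]=29  'a'
  #1 SA[1]=10  'aaaaaaabaabbbbabbaba'
  #2 SA[2]=11  'aaaaaabaabbbbabbaba'
  #3 SA[3]=12  'aaaaabaabbbbabbaba'
  #4 SA[4]=13  'aaaabaabbbbabbaba'
  #5 SA[5]=14  'aaabaabbbbabbaba'
  #6 SA[6]=15  'aabaabbbbabbaba'
  #7 SA[7]=18  'aabbbbabbaba'
  #8 SA[8]=27  'aba'
  #9 SA[9]=8  'abaaaaaaabaabbbbabbaba'
  #10 SA[10]=16  'abaabbbbabbaba'
  #11 SA[11]=24  'abbaba'
  #12 SA[12]=4  'abbbabaaaaaaabaabbbbabbaba'
  #13 SA[13]=19  'abbbbabbaba'
  #14 SA[14]=28  'ba'
  #15 SA[15]=9  'baaaaaaabaabbbbabbaba'
  #16 SA[16]=17  'baabbbbabbaba'
  #17 SA[17]=26  'baba'
  #18 SA[18]=7  'babaaaaaaabaabbbbabbaba'
  #19 SA[19]=23  'babbaba'
  #20 SA[20]=3  'babbbabaaaaaaabaabbbbabbaba'
  #21 SA[21]=25  'bbaba'
  #22 SA[22]=6  'bbabaaaaaaabaabbbbabbaba'
  #23 SA[23]=22  'bbabbaba'
  #24 SA[24]=2  'bbabbbabaaaaaaabaabbbbabbaba'
  #25 SA[25]=5  'bbbabaaaaaaabaabbbbabbaba'
  #26 SA[26]=21  'bbbabbaba'
  #27 SA[27]=1  'bbbabbbabaaaaaaabaabbbbabbaba'
  #28 SA[28]=20  'bbbbabbaba'
  #29 SA[29]=0  'bbbbabbbabaaaaaaabaabbbbabbaba'

SA = [29, 10, 11, 12, 13, 14, 15, 18, 27, 8, 16, 24, 4, 19, 28, 9, 17, 26, 7, 23, 3, 25, 6, 22, 2, 5, 21, 1, 20, 0]
rank  pair      lcp
   1  s[29:],s[10:]  1  'a'
   2  s[10:],s[11:]  6  'aaaaaa'
   3  s[11:],s[12:]  5  'aaaaa'
   4  s[12:],s[13:]  4  'aaaa'
   5  s[13:],s[14:]  3  'aaa'
   6  s[14:],s[15:]  2  'aa'
   7  s[15:],s[18:]  3  'aab'
   8  s[18:],s[27:]  1  'a'
   9  s[27:],s[8:]  3  'aba'
  10  s[8:],s[16:]  4  'abaa'
  11  s[16:],s[24:]  2  'ab'
  12  s[24:],s[4:]  3  'abb'
  13  s[4:],s[19:]  4  'abbb'
  14  s[19:],s[28:]  0  ''
  15  s[28:],s[9:]  2  'ba'
  16  s[9:],s[17:]  3  'baa'
  17  s[17:],s[26:]  2  'ba'
  18  s[26:],s[7:]  4  'baba'
  19  s[7:],s[23:]  3  'bab'
  20  s[23:],s[3:]  4  'babb'
  21  s[3:],s[25:]  1  'b'
  22  s[25:],s[6:]  5  'bbaba'
  23  s[6:],s[22:]  4  'bbab'
  24  s[22:],s[2:]  5  'bbabb'
  25  s[2:],s[5:]  2  'bb'
  26  s[5:],s[21:]  5  'bbbab'
  27  s[21:],s[1:]  6  'bbbabb'
  28  s[1:],s[20:]  3  'bbb'
  29  s[20:],s[0:]  7  'bbbbabb'

[0, 1, 6, 5, 4, 3, 2, 3, 1, 3, 4, 2, 3, 4, 0, 2, 3, 2, 4, 3, 4, 1, 5, 4, 5, 2, 5, 6, 3, 7]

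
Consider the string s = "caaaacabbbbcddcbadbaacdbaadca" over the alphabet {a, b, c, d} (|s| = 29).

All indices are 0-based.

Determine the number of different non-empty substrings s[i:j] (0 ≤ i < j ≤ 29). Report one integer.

389

rank→(start, suffix):
  0 → (28, 'a')
  1 → (1, 'aaaacabbbbcddcbadbaacdbaadca')
  2 → (2, 'aaacabbbbcddcbadbaacdbaadca')
  3 → (3, 'aacabbbbcddcbadbaacdbaadca')
  4 → (19, 'aacdbaadca')
  5 → (24, 'aadca')
  6 → (6, 'abbbbcddcbadbaacdbaadca')
  7 → (4, 'acabbbbcddcbadbaacdbaadca')
  8 → (20, 'acdbaadca')
  9 → (16, 'adbaacdbaadca')
  10 → (25, 'adca')
  11 → (18, 'baacdbaadca')
  12 → (23, 'baadca')
  13 → (15, 'badbaacdbaadca')
  14 → (7, 'bbbbcddcbadbaacdbaadca')
  15 → (8, 'bbbcddcbadbaacdbaadca')
  16 → (9, 'bbcddcbadbaacdbaadca')
  17 → (10, 'bcddcbadbaacdbaadca')
  18 → (27, 'ca')
  19 → (0, 'caaaacabbbbcddcbadbaacdbaadca')
  20 → (5, 'cabbbbcddcbadbaacdbaadca')
  21 → (14, 'cbadbaacdbaadca')
  22 → (21, 'cdbaadca')
  23 → (11, 'cddcbadbaacdbaadca')
  24 → (17, 'dbaacdbaadca')
  25 → (22, 'dbaadca')
  26 → (26, 'dca')
  27 → (13, 'dcbadbaacdbaadca')
  28 → (12, 'ddcbadbaacdbaadca')

SA = [28, 1, 2, 3, 19, 24, 6, 4, 20, 16, 25, 18, 23, 15, 7, 8, 9, 10, 27, 0, 5, 14, 21, 11, 17, 22, 26, 13, 12]
[i] adj suffixes → lcp
  [1] 28/1 → 1 ('a')
  [2] 1/2 → 3 ('aaa')
  [3] 2/3 → 2 ('aa')
  [4] 3/19 → 3 ('aac')
  [5] 19/24 → 2 ('aa')
  [6] 24/6 → 1 ('a')
  [7] 6/4 → 1 ('a')
  [8] 4/20 → 2 ('ac')
  [9] 20/16 → 1 ('a')
  [10] 16/25 → 2 ('ad')
  [11] 25/18 → 0 ('')
  [12] 18/23 → 3 ('baa')
  [13] 23/15 → 2 ('ba')
  [14] 15/7 → 1 ('b')
  [15] 7/8 → 3 ('bbb')
  [16] 8/9 → 2 ('bb')
  [17] 9/10 → 1 ('b')
  [18] 10/27 → 0 ('')
  [19] 27/0 → 2 ('ca')
  [20] 0/5 → 2 ('ca')
  [21] 5/14 → 1 ('c')
  [22] 14/21 → 1 ('c')
  [23] 21/11 → 2 ('cd')
  [24] 11/17 → 0 ('')
  [25] 17/22 → 4 ('dbaa')
  [26] 22/26 → 1 ('d')
  [27] 26/13 → 2 ('dc')
  [28] 13/12 → 1 ('d')

n(n+1)/2 = 29·30/2 = 435
Σ LCP = 0 + 1 + 3 + 2 + 3 + 2 + 1 + 1 + 2 + 1 + 2 + 0 + 3 + 2 + 1 + 3 + 2 + 1 + 0 + 2 + 2 + 1 + 1 + 2 + 0 + 4 + 1 + 2 + 1 = 46
distinct = 435 − 46 = 389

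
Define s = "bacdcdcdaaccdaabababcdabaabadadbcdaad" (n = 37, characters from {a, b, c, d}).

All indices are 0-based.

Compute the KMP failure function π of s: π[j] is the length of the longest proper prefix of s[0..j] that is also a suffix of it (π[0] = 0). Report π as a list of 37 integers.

[0, 0, 0, 0, 0, 0, 0, 0, 0, 0, 0, 0, 0, 0, 0, 1, 2, 1, 2, 1, 0, 0, 0, 1, 2, 0, 1, 2, 0, 0, 0, 1, 0, 0, 0, 0, 0]

π[0] = 0
j=1 s[j]='a': π[1]=0 (border '')
j=2 s[j]='c': π[2]=0 (border '')
j=3 s[j]='d': π[3]=0 (border '')
j=4 s[j]='c': π[4]=0 (border '')
j=5 s[j]='d': π[5]=0 (border '')
j=6 s[j]='c': π[6]=0 (border '')
j=7 s[j]='d': π[7]=0 (border '')
j=8 s[j]='a': π[8]=0 (border '')
j=9 s[j]='a': π[9]=0 (border '')
j=10 s[j]='c': π[10]=0 (border '')
j=11 s[j]='c': π[11]=0 (border '')
j=12 s[j]='d': π[12]=0 (border '')
j=13 s[j]='a': π[13]=0 (border '')
j=14 s[j]='a': π[14]=0 (border '')
j=15 s[j]='b': π[15]=1 (border 'b')
j=16 s[j]='a': π[16]=2 (border 'ba')
j=17 s[j]='b': k: 2→0; π[17]=1 (border 'b')
j=18 s[j]='a': π[18]=2 (border 'ba')
j=19 s[j]='b': k: 2→0; π[19]=1 (border 'b')
j=20 s[j]='c': k: 1→0; π[20]=0 (border '')
j=21 s[j]='d': π[21]=0 (border '')
j=22 s[j]='a': π[22]=0 (border '')
j=23 s[j]='b': π[23]=1 (border 'b')
j=24 s[j]='a': π[24]=2 (border 'ba')
j=25 s[j]='a': k: 2→0; π[25]=0 (border '')
j=26 s[j]='b': π[26]=1 (border 'b')
j=27 s[j]='a': π[27]=2 (border 'ba')
j=28 s[j]='d': k: 2→0; π[28]=0 (border '')
j=29 s[j]='a': π[29]=0 (border '')
j=30 s[j]='d': π[30]=0 (border '')
j=31 s[j]='b': π[31]=1 (border 'b')
j=32 s[j]='c': k: 1→0; π[32]=0 (border '')
j=33 s[j]='d': π[33]=0 (border '')
j=34 s[j]='a': π[34]=0 (border '')
j=35 s[j]='a': π[35]=0 (border '')
j=36 s[j]='d': π[36]=0 (border '')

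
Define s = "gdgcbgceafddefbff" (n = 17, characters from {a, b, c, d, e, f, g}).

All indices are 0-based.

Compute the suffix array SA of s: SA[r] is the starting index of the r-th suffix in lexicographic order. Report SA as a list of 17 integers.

[8, 14, 4, 3, 6, 10, 11, 1, 7, 12, 16, 13, 9, 15, 2, 5, 0]

sorted suffixes:
  #0 SA[0]=8  'afddefbff'
  #1 SA[1]=14  'bff'
  #2 SA[2]=4  'bgceafddefbff'
  #3 SA[3]=3  'cbgceafddefbff'
  #4 SA[4]=6  'ceafddefbff'
  #5 SA[5]=10  'ddefbff'
  #6 SA[6]=11  'defbff'
  #7 SA[7]=1  'dgcbgceafddefbff'
  #8 SA[8]=7  'eafddefbff'
  #9 SA[9]=12  'efbff'
  #10 SA[10]=16  'f'
  #11 SA[11]=13  'fbff'
  #12 SA[12]=9  'fddefbff'
  #13 SA[13]=15  'ff'
  #14 SA[14]=2  'gcbgceafddefbff'
  #15 SA[15]=5  'gceafddefbff'
  #16 SA[16]=0  'gdgcbgceafddefbff'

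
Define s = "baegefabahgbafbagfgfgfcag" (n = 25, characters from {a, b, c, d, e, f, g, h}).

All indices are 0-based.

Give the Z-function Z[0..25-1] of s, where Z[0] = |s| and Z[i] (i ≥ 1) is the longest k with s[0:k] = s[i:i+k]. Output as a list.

Z[0]=25
i=1: outside box; Z[1]=0
i=2: outside box; Z[2]=0
i=3: outside box; Z[3]=0
i=4: outside box; Z[4]=0
i=5: outside box; Z[5]=0
i=6: outside box; Z[6]=0
i=7: outside box; Z[7]=2 extend→box=[7,9)
i=8: min(r-i=1, Z[1]=0)=0; Z[8]=0
i=9: outside box; Z[9]=0
i=10: outside box; Z[10]=0
i=11: outside box; Z[11]=2 extend→box=[11,13)
i=12: min(r-i=1, Z[1]=0)=0; Z[12]=0
i=13: outside box; Z[13]=0
i=14: outside box; Z[14]=2 extend→box=[14,16)
i=15: min(r-i=1, Z[1]=0)=0; Z[15]=0
i=16: outside box; Z[16]=0
i=17: outside box; Z[17]=0
i=18: outside box; Z[18]=0
i=19: outside box; Z[19]=0
i=20: outside box; Z[20]=0
i=21: outside box; Z[21]=0
i=22: outside box; Z[22]=0
i=23: outside box; Z[23]=0
i=24: outside box; Z[24]=0

[25, 0, 0, 0, 0, 0, 0, 2, 0, 0, 0, 2, 0, 0, 2, 0, 0, 0, 0, 0, 0, 0, 0, 0, 0]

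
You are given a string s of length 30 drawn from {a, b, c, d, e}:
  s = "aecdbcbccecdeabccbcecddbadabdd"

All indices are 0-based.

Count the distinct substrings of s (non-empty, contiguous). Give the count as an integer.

421

rank | idx | suffix
   0 |  13 | abccbcecddbadabdd
   1 |  26 | abdd
   2 |  24 | adabdd
   3 |   0 | aecdbcbccecdeabccbcecddbadabdd
   4 |  23 | badabdd
   5 |   4 | bcbccecdeabccbcecddbadabdd
   6 |  14 | bccbcecddbadabdd
   7 |   6 | bccecdeabccbcecddbadabdd
   8 |  17 | bcecddbadabdd
   9 |  27 | bdd
  10 |   5 | cbccecdeabccbcecddbadabdd
  11 |  16 | cbcecddbadabdd
  12 |  15 | ccbcecddbadabdd
  13 |   7 | ccecdeabccbcecddbadabdd
  14 |   2 | cdbcbccecdeabccbcecddbadabdd
  15 |  20 | cddbadabdd
  16 |  10 | cdeabccbcecddbadabdd
  17 |  18 | cecddbadabdd
  18 |   8 | cecdeabccbcecddbadabdd
  19 |  29 | d
  20 |  25 | dabdd
  21 |  22 | dbadabdd
  22 |   3 | dbcbccecdeabccbcecddbadabdd
  23 |  28 | dd
  24 |  21 | ddbadabdd
  25 |  11 | deabccbcecddbadabdd
  26 |  12 | eabccbcecddbadabdd
  27 |   1 | ecdbcbccecdeabccbcecddbadabdd
  28 |  19 | ecddbadabdd
  29 |   9 | ecdeabccbcecddbadabdd

SA = [13, 26, 24, 0, 23, 4, 14, 6, 17, 27, 5, 16, 15, 7, 2, 20, 10, 18, 8, 29, 25, 22, 3, 28, 21, 11, 12, 1, 19, 9]
rank  pair      lcp
   1  s[13:],s[26:]  2  'ab'
   2  s[26:],s[24:]  1  'a'
   3  s[24:],s[0:]  1  'a'
   4  s[0:],s[23:]  0  ''
   5  s[23:],s[4:]  1  'b'
   6  s[4:],s[14:]  2  'bc'
   7  s[14:],s[6:]  3  'bcc'
   8  s[6:],s[17:]  2  'bc'
   9  s[17:],s[27:]  1  'b'
  10  s[27:],s[5:]  0  ''
  11  s[5:],s[16:]  3  'cbc'
  12  s[16:],s[15:]  1  'c'
  13  s[15:],s[7:]  2  'cc'
  14  s[7:],s[2:]  1  'c'
  15  s[2:],s[20:]  2  'cd'
  16  s[20:],s[10:]  2  'cd'
  17  s[10:],s[18:]  1  'c'
  18  s[18:],s[8:]  4  'cecd'
  19  s[8:],s[29:]  0  ''
  20  s[29:],s[25:]  1  'd'
  21  s[25:],s[22:]  1  'd'
  22  s[22:],s[3:]  2  'db'
  23  s[3:],s[28:]  1  'd'
  24  s[28:],s[21:]  2  'dd'
  25  s[21:],s[11:]  1  'd'
  26  s[11:],s[12:]  0  ''
  27  s[12:],s[1:]  1  'e'
  28  s[1:],s[19:]  3  'ecd'
  29  s[19:],s[9:]  3  'ecd'

n(n+1)/2 = 30·31/2 = 465
Σ LCP = 0 + 2 + 1 + 1 + 0 + 1 + 2 + 3 + 2 + 1 + 0 + 3 + 1 + 2 + 1 + 2 + 2 + 1 + 4 + 0 + 1 + 1 + 2 + 1 + 2 + 1 + 0 + 1 + 3 + 3 = 44
distinct = 465 − 44 = 421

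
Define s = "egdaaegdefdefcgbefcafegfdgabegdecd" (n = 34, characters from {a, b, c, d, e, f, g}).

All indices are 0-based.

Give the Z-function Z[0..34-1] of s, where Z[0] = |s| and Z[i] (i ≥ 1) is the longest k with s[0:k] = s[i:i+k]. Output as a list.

[34, 0, 0, 0, 0, 3, 0, 0, 1, 0, 0, 1, 0, 0, 0, 0, 1, 0, 0, 0, 0, 2, 0, 0, 0, 0, 0, 0, 3, 0, 0, 1, 0, 0]

Z[0]=34
i=1: fresh scan; Z[1]=0
i=2: fresh scan; Z[2]=0
i=3: fresh scan; Z[3]=0
i=4: fresh scan; Z[4]=0
i=5: fresh scan; Z[5]=3 grow→box=[5,8)
i=6: min(r-i=2, Z[1]=0)=0; Z[6]=0
i=7: min(r-i=1, Z[2]=0)=0; Z[7]=0
i=8: fresh scan; Z[8]=1 grow→box=[8,9)
i=9: fresh scan; Z[9]=0
i=10: fresh scan; Z[10]=0
i=11: fresh scan; Z[11]=1 grow→box=[11,12)
i=12: fresh scan; Z[12]=0
i=13: fresh scan; Z[13]=0
i=14: fresh scan; Z[14]=0
i=15: fresh scan; Z[15]=0
i=16: fresh scan; Z[16]=1 grow→box=[16,17)
i=17: fresh scan; Z[17]=0
i=18: fresh scan; Z[18]=0
i=19: fresh scan; Z[19]=0
i=20: fresh scan; Z[20]=0
i=21: fresh scan; Z[21]=2 grow→box=[21,23)
i=22: min(r-i=1, Z[1]=0)=0; Z[22]=0
i=23: fresh scan; Z[23]=0
i=24: fresh scan; Z[24]=0
i=25: fresh scan; Z[25]=0
i=26: fresh scan; Z[26]=0
i=27: fresh scan; Z[27]=0
i=28: fresh scan; Z[28]=3 grow→box=[28,31)
i=29: min(r-i=2, Z[1]=0)=0; Z[29]=0
i=30: min(r-i=1, Z[2]=0)=0; Z[30]=0
i=31: fresh scan; Z[31]=1 grow→box=[31,32)
i=32: fresh scan; Z[32]=0
i=33: fresh scan; Z[33]=0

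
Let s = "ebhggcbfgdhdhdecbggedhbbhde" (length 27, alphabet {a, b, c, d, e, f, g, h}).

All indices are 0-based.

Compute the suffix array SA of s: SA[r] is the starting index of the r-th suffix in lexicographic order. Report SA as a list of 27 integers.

[22, 6, 16, 23, 1, 5, 15, 25, 13, 20, 11, 9, 26, 0, 14, 19, 7, 4, 8, 18, 3, 17, 21, 24, 12, 10, 2]

sorted suffixes:
  #0 SA[0]=22  'bbhde'
  #1 SA[1]=6  'bfgdhdhdecbggedhbbhde'
  #2 SA[2]=16  'bggedhbbhde'
  #3 SA[3]=23  'bhde'
  #4 SA[4]=1  'bhggcbfgdhdhdecbggedhbbhde'
  #5 SA[5]=5  'cbfgdhdhdecbggedhbbhde'
  #6 SA[6]=15  'cbggedhbbhde'
  #7 SA[7]=25  'de'
  #8 SA[8]=13  'decbggedhbbhde'
  #9 SA[9]=20  'dhbbhde'
  #10 SA[10]=11  'dhdecbggedhbbhde'
  #11 SA[11]=9  'dhdhdecbggedhbbhde'
  #12 SA[12]=26  'e'
  #13 SA[13]=0  'ebhggcbfgdhdhdecbggedhbbhde'
  #14 SA[14]=14  'ecbggedhbbhde'
  #15 SA[15]=19  'edhbbhde'
  #16 SA[16]=7  'fgdhdhdecbggedhbbhde'
  #17 SA[17]=4  'gcbfgdhdhdecbggedhbbhde'
  #18 SA[18]=8  'gdhdhdecbggedhbbhde'
  #19 SA[19]=18  'gedhbbhde'
  #20 SA[20]=3  'ggcbfgdhdhdecbggedhbbhde'
  #21 SA[21]=17  'ggedhbbhde'
  #22 SA[22]=21  'hbbhde'
  #23 SA[23]=24  'hde'
  #24 SA[24]=12  'hdecbggedhbbhde'
  #25 SA[25]=10  'hdhdecbggedhbbhde'
  #26 SA[26]=2  'hggcbfgdhdhdecbggedhbbhde'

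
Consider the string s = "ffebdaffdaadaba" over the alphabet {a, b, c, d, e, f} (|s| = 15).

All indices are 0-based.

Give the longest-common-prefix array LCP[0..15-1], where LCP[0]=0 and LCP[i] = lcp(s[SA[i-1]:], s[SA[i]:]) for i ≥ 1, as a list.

sorted suffixes:
  #0 SA[0]=14  'a'
  #1 SA[1]=9  'aadaba'
  #2 SA[2]=12  'aba'
  #3 SA[3]=10  'adaba'
  #4 SA[4]=5  'affdaadaba'
  #5 SA[5]=13  'ba'
  #6 SA[6]=3  'bdaffdaadaba'
  #7 SA[7]=8  'daadaba'
  #8 SA[8]=11  'daba'
  #9 SA[9]=4  'daffdaadaba'
  #10 SA[10]=2  'ebdaffdaadaba'
  #11 SA[11]=7  'fdaadaba'
  #12 SA[12]=1  'febdaffdaadaba'
  #13 SA[13]=6  'ffdaadaba'
  #14 SA[14]=0  'ffebdaffdaadaba'

SA = [14, 9, 12, 10, 5, 13, 3, 8, 11, 4, 2, 7, 1, 6, 0]
i: (SA[i-1],SA[i]) lcp shared
  1: (14,9) 1 'a'
  2: (9,12) 1 'a'
  3: (12,10) 1 'a'
  4: (10,5) 1 'a'
  5: (5,13) 0 ''
  6: (13,3) 1 'b'
  7: (3,8) 0 ''
  8: (8,11) 2 'da'
  9: (11,4) 2 'da'
  10: (4,2) 0 ''
  11: (2,7) 0 ''
  12: (7,1) 1 'f'
  13: (1,6) 1 'f'
  14: (6,0) 2 'ff'

[0, 1, 1, 1, 1, 0, 1, 0, 2, 2, 0, 0, 1, 1, 2]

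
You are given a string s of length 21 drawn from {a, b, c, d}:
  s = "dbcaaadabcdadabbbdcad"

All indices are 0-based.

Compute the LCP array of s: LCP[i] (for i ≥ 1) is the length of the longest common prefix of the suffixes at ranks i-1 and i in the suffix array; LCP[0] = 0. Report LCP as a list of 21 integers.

[0, 2, 1, 2, 1, 2, 4, 0, 2, 1, 2, 1, 0, 2, 1, 0, 1, 3, 2, 1, 1]

sorted suffixes:
  #0 SA[0]=3  'aaadabcdadabbbdcad'
  #1 SA[1]=4  'aadabcdadabbbdcad'
  #2 SA[2]=13  'abbbdcad'
  #3 SA[3]=7  'abcdadabbbdcad'
  #4 SA[4]=19  'ad'
  #5 SA[5]=11  'adabbbdcad'
  #6 SA[6]=5  'adabcdadabbbdcad'
  #7 SA[7]=14  'bbbdcad'
  #8 SA[8]=15  'bbdcad'
  #9 SA[9]=1  'bcaaadabcdadabbbdcad'
  #10 SA[10]=8  'bcdadabbbdcad'
  #11 SA[11]=16  'bdcad'
  #12 SA[12]=2  'caaadabcdadabbbdcad'
  #13 SA[13]=18  'cad'
  #14 SA[14]=9  'cdadabbbdcad'
  #15 SA[15]=20  'd'
  #16 SA[16]=12  'dabbbdcad'
  #17 SA[17]=6  'dabcdadabbbdcad'
  #18 SA[18]=10  'dadabbbdcad'
  #19 SA[19]=0  'dbcaaadabcdadabbbdcad'
  #20 SA[20]=17  'dcad'

SA = [3, 4, 13, 7, 19, 11, 5, 14, 15, 1, 8, 16, 2, 18, 9, 20, 12, 6, 10, 0, 17]
rank  pair      lcp
   1  s[3:],s[4:]  2  'aa'
   2  s[4:],s[13:]  1  'a'
   3  s[13:],s[7:]  2  'ab'
   4  s[7:],s[19:]  1  'a'
   5  s[19:],s[11:]  2  'ad'
   6  s[11:],s[5:]  4  'adab'
   7  s[5:],s[14:]  0  ''
   8  s[14:],s[15:]  2  'bb'
   9  s[15:],s[1:]  1  'b'
  10  s[1:],s[8:]  2  'bc'
  11  s[8:],s[16:]  1  'b'
  12  s[16:],s[2:]  0  ''
  13  s[2:],s[18:]  2  'ca'
  14  s[18:],s[9:]  1  'c'
  15  s[9:],s[20:]  0  ''
  16  s[20:],s[12:]  1  'd'
  17  s[12:],s[6:]  3  'dab'
  18  s[6:],s[10:]  2  'da'
  19  s[10:],s[0:]  1  'd'
  20  s[0:],s[17:]  1  'd'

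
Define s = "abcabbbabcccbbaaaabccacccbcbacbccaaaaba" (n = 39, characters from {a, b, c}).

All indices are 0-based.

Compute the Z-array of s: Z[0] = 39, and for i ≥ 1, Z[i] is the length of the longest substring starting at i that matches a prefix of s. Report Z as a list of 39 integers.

[39, 0, 0, 2, 0, 0, 0, 3, 0, 0, 0, 0, 0, 0, 1, 1, 1, 3, 0, 0, 0, 1, 0, 0, 0, 0, 0, 0, 1, 0, 0, 0, 0, 1, 1, 1, 2, 0, 1]

Z[0]=39
i=1: outside box; Z[1]=0
i=2: outside box; Z[2]=0
i=3: outside box; Z[3]=2 grow→box=[3,5)
i=4: min(r-i=1, Z[1]=0)=0; Z[4]=0
i=5: outside box; Z[5]=0
i=6: outside box; Z[6]=0
i=7: outside box; Z[7]=3 grow→box=[7,10)
i=8: min(r-i=2, Z[1]=0)=0; Z[8]=0
i=9: min(r-i=1, Z[2]=0)=0; Z[9]=0
i=10: outside box; Z[10]=0
i=11: outside box; Z[11]=0
i=12: outside box; Z[12]=0
i=13: outside box; Z[13]=0
i=14: outside box; Z[14]=1 grow→box=[14,15)
i=15: outside box; Z[15]=1 grow→box=[15,16)
i=16: outside box; Z[16]=1 grow→box=[16,17)
i=17: outside box; Z[17]=3 grow→box=[17,20)
i=18: min(r-i=2, Z[1]=0)=0; Z[18]=0
i=19: min(r-i=1, Z[2]=0)=0; Z[19]=0
i=20: outside box; Z[20]=0
i=21: outside box; Z[21]=1 grow→box=[21,22)
i=22: outside box; Z[22]=0
i=23: outside box; Z[23]=0
i=24: outside box; Z[24]=0
i=25: outside box; Z[25]=0
i=26: outside box; Z[26]=0
i=27: outside box; Z[27]=0
i=28: outside box; Z[28]=1 grow→box=[28,29)
i=29: outside box; Z[29]=0
i=30: outside box; Z[30]=0
i=31: outside box; Z[31]=0
i=32: outside box; Z[32]=0
i=33: outside box; Z[33]=1 grow→box=[33,34)
i=34: outside box; Z[34]=1 grow→box=[34,35)
i=35: outside box; Z[35]=1 grow→box=[35,36)
i=36: outside box; Z[36]=2 grow→box=[36,38)
i=37: min(r-i=1, Z[1]=0)=0; Z[37]=0
i=38: outside box; Z[38]=1 grow→box=[38,39)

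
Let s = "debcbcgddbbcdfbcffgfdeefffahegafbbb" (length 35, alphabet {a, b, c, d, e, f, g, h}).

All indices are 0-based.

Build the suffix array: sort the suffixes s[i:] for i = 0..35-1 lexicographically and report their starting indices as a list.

rank→(start, suffix):
  0 → (30, 'afbbb')
  1 → (26, 'ahegafbbb')
  2 → (34, 'b')
  3 → (33, 'bb')
  4 → (32, 'bbb')
  5 → (9, 'bbcdfbcffgfdeefffahegafbbb')
  6 → (2, 'bcbcgddbbcdfbcffgfdeefffahegafbbb')
  7 → (10, 'bcdfbcffgfdeefffahegafbbb')
  8 → (14, 'bcffgfdeefffahegafbbb')
  9 → (4, 'bcgddbbcdfbcffgfdeefffahegafbbb')
  10 → (3, 'cbcgddbbcdfbcffgfdeefffahegafbbb')
  11 → (11, 'cdfbcffgfdeefffahegafbbb')
  12 → (15, 'cffgfdeefffahegafbbb')
  13 → (5, 'cgddbbcdfbcffgfdeefffahegafbbb')
  14 → (8, 'dbbcdfbcffgfdeefffahegafbbb')
  15 → (7, 'ddbbcdfbcffgfdeefffahegafbbb')
  16 → (0, 'debcbcgddbbcdfbcffgfdeefffahegafbbb')
  17 → (20, 'deefffahegafbbb')
  18 → (12, 'dfbcffgfdeefffahegafbbb')
  19 → (1, 'ebcbcgddbbcdfbcffgfdeefffahegafbbb')
  20 → (21, 'eefffahegafbbb')
  21 → (22, 'efffahegafbbb')
  22 → (28, 'egafbbb')
  23 → (25, 'fahegafbbb')
  24 → (31, 'fbbb')
  25 → (13, 'fbcffgfdeefffahegafbbb')
  26 → (19, 'fdeefffahegafbbb')
  27 → (24, 'ffahegafbbb')
  28 → (23, 'fffahegafbbb')
  29 → (16, 'ffgfdeefffahegafbbb')
  30 → (17, 'fgfdeefffahegafbbb')
  31 → (29, 'gafbbb')
  32 → (6, 'gddbbcdfbcffgfdeefffahegafbbb')
  33 → (18, 'gfdeefffahegafbbb')
  34 → (27, 'hegafbbb')

[30, 26, 34, 33, 32, 9, 2, 10, 14, 4, 3, 11, 15, 5, 8, 7, 0, 20, 12, 1, 21, 22, 28, 25, 31, 13, 19, 24, 23, 16, 17, 29, 6, 18, 27]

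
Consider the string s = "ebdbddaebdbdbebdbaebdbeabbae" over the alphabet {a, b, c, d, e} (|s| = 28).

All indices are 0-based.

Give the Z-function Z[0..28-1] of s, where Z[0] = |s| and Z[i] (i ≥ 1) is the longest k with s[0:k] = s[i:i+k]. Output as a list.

Z[0]=28
i=1: outside box; Z[1]=0
i=2: outside box; Z[2]=0
i=3: outside box; Z[3]=0
i=4: outside box; Z[4]=0
i=5: outside box; Z[5]=0
i=6: outside box; Z[6]=0
i=7: outside box; Z[7]=5 scan→box=[7,12)
i=8: min(r-i=4, Z[1]=0)=0; Z[8]=0
i=9: min(r-i=3, Z[2]=0)=0; Z[9]=0
i=10: min(r-i=2, Z[3]=0)=0; Z[10]=0
i=11: min(r-i=1, Z[4]=0)=0; Z[11]=0
i=12: outside box; Z[12]=0
i=13: outside box; Z[13]=4 scan→box=[13,17)
i=14: min(r-i=3, Z[1]=0)=0; Z[14]=0
i=15: min(r-i=2, Z[2]=0)=0; Z[15]=0
i=16: min(r-i=1, Z[3]=0)=0; Z[16]=0
i=17: outside box; Z[17]=0
i=18: outside box; Z[18]=4 scan→box=[18,22)
i=19: min(r-i=3, Z[1]=0)=0; Z[19]=0
i=20: min(r-i=2, Z[2]=0)=0; Z[20]=0
i=21: min(r-i=1, Z[3]=0)=0; Z[21]=0
i=22: outside box; Z[22]=1 scan→box=[22,23)
i=23: outside box; Z[23]=0
i=24: outside box; Z[24]=0
i=25: outside box; Z[25]=0
i=26: outside box; Z[26]=0
i=27: outside box; Z[27]=1 scan→box=[27,28)

[28, 0, 0, 0, 0, 0, 0, 5, 0, 0, 0, 0, 0, 4, 0, 0, 0, 0, 4, 0, 0, 0, 1, 0, 0, 0, 0, 1]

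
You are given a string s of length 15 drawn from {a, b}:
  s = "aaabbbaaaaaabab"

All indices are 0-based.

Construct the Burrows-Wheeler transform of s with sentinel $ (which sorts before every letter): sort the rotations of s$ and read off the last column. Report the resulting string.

rank  rotation          last
    0  $aaabbbaaaaaabab  b
    1  aaaaaabab$aaabbb  b
    2  aaaaabab$aaabbba  a
    3  aaaabab$aaabbbaa  a
    4  aaabab$aaabbbaaa  a
    5  aaabbbaaaaaabab$  $
    6  aabab$aaabbbaaaa  a
    7  aabbbaaaaaabab$a  a
    8  ab$aaabbbaaaaaab  b
    9  abab$aaabbbaaaaa  a
   10  abbbaaaaaabab$aa  a
   11  b$aaabbbaaaaaaba  a
   12  baaaaaabab$aaabb  b
   13  bab$aaabbbaaaaaa  a
   14  bbaaaaaabab$aaab  b
   15  bbbaaaaaabab$aaa  a

bbaaa$aabaaababa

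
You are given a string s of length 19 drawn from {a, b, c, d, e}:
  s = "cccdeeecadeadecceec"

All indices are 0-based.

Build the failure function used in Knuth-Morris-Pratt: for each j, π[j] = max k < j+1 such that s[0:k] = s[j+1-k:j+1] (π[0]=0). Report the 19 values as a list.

[0, 1, 2, 0, 0, 0, 0, 1, 0, 0, 0, 0, 0, 0, 1, 2, 0, 0, 1]

π[0] = 0
j=1 s[j]='c': π[1]=1 (border 'c')
j=2 s[j]='c': π[2]=2 (border 'cc')
j=3 s[j]='d': k: 2→1→0; π[3]=0 (border '')
j=4 s[j]='e': π[4]=0 (border '')
j=5 s[j]='e': π[5]=0 (border '')
j=6 s[j]='e': π[6]=0 (border '')
j=7 s[j]='c': π[7]=1 (border 'c')
j=8 s[j]='a': k: 1→0; π[8]=0 (border '')
j=9 s[j]='d': π[9]=0 (border '')
j=10 s[j]='e': π[10]=0 (border '')
j=11 s[j]='a': π[11]=0 (border '')
j=12 s[j]='d': π[12]=0 (border '')
j=13 s[j]='e': π[13]=0 (border '')
j=14 s[j]='c': π[14]=1 (border 'c')
j=15 s[j]='c': π[15]=2 (border 'cc')
j=16 s[j]='e': k: 2→1→0; π[16]=0 (border '')
j=17 s[j]='e': π[17]=0 (border '')
j=18 s[j]='c': π[18]=1 (border 'c')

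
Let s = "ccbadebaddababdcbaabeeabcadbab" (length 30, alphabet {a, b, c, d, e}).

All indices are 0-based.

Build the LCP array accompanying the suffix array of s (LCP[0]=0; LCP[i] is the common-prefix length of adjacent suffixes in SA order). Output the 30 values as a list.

[0, 1, 2, 2, 2, 2, 1, 2, 2, 0, 1, 2, 3, 2, 3, 1, 1, 1, 0, 1, 3, 1, 0, 1, 1, 1, 1, 0, 1, 1]

rank | idx | suffix
   0 |  17 | aabeeabcadbab
   1 |  28 | ab
   2 |  10 | ababdcbaabeeabcadbab
   3 |  22 | abcadbab
   4 |  12 | abdcbaabeeabcadbab
   5 |  18 | abeeabcadbab
   6 |  25 | adbab
   7 |   7 | addababdcbaabeeabcadbab
   8 |   3 | adebaddababdcbaabeeabcadbab
   9 |  29 | b
  10 |  16 | baabeeabcadbab
  11 |  27 | bab
  12 |  11 | babdcbaabeeabcadbab
  13 |   6 | baddababdcbaabeeabcadbab
  14 |   2 | badebaddababdcbaabeeabcadbab
  15 |  23 | bcadbab
  16 |  13 | bdcbaabeeabcadbab
  17 |  19 | beeabcadbab
  18 |  24 | cadbab
  19 |  15 | cbaabeeabcadbab
  20 |   1 | cbadebaddababdcbaabeeabcadbab
  21 |   0 | ccbadebaddababdcbaabeeabcadbab
  22 |   9 | dababdcbaabeeabcadbab
  23 |  26 | dbab
  24 |  14 | dcbaabeeabcadbab
  25 |   8 | ddababdcbaabeeabcadbab
  26 |   4 | debaddababdcbaabeeabcadbab
  27 |  21 | eabcadbab
  28 |   5 | ebaddababdcbaabeeabcadbab
  29 |  20 | eeabcadbab

SA = [17, 28, 10, 22, 12, 18, 25, 7, 3, 29, 16, 27, 11, 6, 2, 23, 13, 19, 24, 15, 1, 0, 9, 26, 14, 8, 4, 21, 5, 20]
i: (SA[i-1],SA[i]) lcp shared
  1: (17,28) 1 'a'
  2: (28,10) 2 'ab'
  3: (10,22) 2 'ab'
  4: (22,12) 2 'ab'
  5: (12,18) 2 'ab'
  6: (18,25) 1 'a'
  7: (25,7) 2 'ad'
  8: (7,3) 2 'ad'
  9: (3,29) 0 ''
  10: (29,16) 1 'b'
  11: (16,27) 2 'ba'
  12: (27,11) 3 'bab'
  13: (11,6) 2 'ba'
  14: (6,2) 3 'bad'
  15: (2,23) 1 'b'
  16: (23,13) 1 'b'
  17: (13,19) 1 'b'
  18: (19,24) 0 ''
  19: (24,15) 1 'c'
  20: (15,1) 3 'cba'
  21: (1,0) 1 'c'
  22: (0,9) 0 ''
  23: (9,26) 1 'd'
  24: (26,14) 1 'd'
  25: (14,8) 1 'd'
  26: (8,4) 1 'd'
  27: (4,21) 0 ''
  28: (21,5) 1 'e'
  29: (5,20) 1 'e'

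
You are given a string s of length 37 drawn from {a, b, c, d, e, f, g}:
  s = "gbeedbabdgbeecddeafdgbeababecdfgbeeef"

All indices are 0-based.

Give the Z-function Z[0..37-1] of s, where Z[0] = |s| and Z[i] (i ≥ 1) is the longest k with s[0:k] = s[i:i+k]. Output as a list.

Z[0]=37
i=1: outside box; Z[1]=0
i=2: outside box; Z[2]=0
i=3: outside box; Z[3]=0
i=4: outside box; Z[4]=0
i=5: outside box; Z[5]=0
i=6: outside box; Z[6]=0
i=7: outside box; Z[7]=0
i=8: outside box; Z[8]=0
i=9: outside box; Z[9]=4 extend→box=[9,13)
i=10: min(r-i=3, Z[1]=0)=0; Z[10]=0
i=11: min(r-i=2, Z[2]=0)=0; Z[11]=0
i=12: min(r-i=1, Z[3]=0)=0; Z[12]=0
i=13: outside box; Z[13]=0
i=14: outside box; Z[14]=0
i=15: outside box; Z[15]=0
i=16: outside box; Z[16]=0
i=17: outside box; Z[17]=0
i=18: outside box; Z[18]=0
i=19: outside box; Z[19]=0
i=20: outside box; Z[20]=3 extend→box=[20,23)
i=21: min(r-i=2, Z[1]=0)=0; Z[21]=0
i=22: min(r-i=1, Z[2]=0)=0; Z[22]=0
i=23: outside box; Z[23]=0
i=24: outside box; Z[24]=0
i=25: outside box; Z[25]=0
i=26: outside box; Z[26]=0
i=27: outside box; Z[27]=0
i=28: outside box; Z[28]=0
i=29: outside box; Z[29]=0
i=30: outside box; Z[30]=0
i=31: outside box; Z[31]=4 extend→box=[31,35)
i=32: min(r-i=3, Z[1]=0)=0; Z[32]=0
i=33: min(r-i=2, Z[2]=0)=0; Z[33]=0
i=34: min(r-i=1, Z[3]=0)=0; Z[34]=0
i=35: outside box; Z[35]=0
i=36: outside box; Z[36]=0

[37, 0, 0, 0, 0, 0, 0, 0, 0, 4, 0, 0, 0, 0, 0, 0, 0, 0, 0, 0, 3, 0, 0, 0, 0, 0, 0, 0, 0, 0, 0, 4, 0, 0, 0, 0, 0]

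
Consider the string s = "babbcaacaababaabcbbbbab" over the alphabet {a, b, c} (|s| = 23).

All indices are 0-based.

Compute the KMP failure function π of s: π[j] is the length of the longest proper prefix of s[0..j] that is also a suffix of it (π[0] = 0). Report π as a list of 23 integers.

[0, 0, 1, 1, 0, 0, 0, 0, 0, 0, 1, 2, 3, 2, 0, 1, 0, 1, 1, 1, 1, 2, 3]

π[0] = 0
j=1 s[j]='a': π[1]=0 (border '')
j=2 s[j]='b': π[2]=1 (border 'b')
j=3 s[j]='b': k: 1→0; π[3]=1 (border 'b')
j=4 s[j]='c': k: 1→0; π[4]=0 (border '')
j=5 s[j]='a': π[5]=0 (border '')
j=6 s[j]='a': π[6]=0 (border '')
j=7 s[j]='c': π[7]=0 (border '')
j=8 s[j]='a': π[8]=0 (border '')
j=9 s[j]='a': π[9]=0 (border '')
j=10 s[j]='b': π[10]=1 (border 'b')
j=11 s[j]='a': π[11]=2 (border 'ba')
j=12 s[j]='b': π[12]=3 (border 'bab')
j=13 s[j]='a': k: 3→1; π[13]=2 (border 'ba')
j=14 s[j]='a': k: 2→0; π[14]=0 (border '')
j=15 s[j]='b': π[15]=1 (border 'b')
j=16 s[j]='c': k: 1→0; π[16]=0 (border '')
j=17 s[j]='b': π[17]=1 (border 'b')
j=18 s[j]='b': k: 1→0; π[18]=1 (border 'b')
j=19 s[j]='b': k: 1→0; π[19]=1 (border 'b')
j=20 s[j]='b': k: 1→0; π[20]=1 (border 'b')
j=21 s[j]='a': π[21]=2 (border 'ba')
j=22 s[j]='b': π[22]=3 (border 'bab')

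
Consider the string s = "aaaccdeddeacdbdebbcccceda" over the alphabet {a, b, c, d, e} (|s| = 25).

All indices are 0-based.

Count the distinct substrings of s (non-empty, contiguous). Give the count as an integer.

sorted suffixes:
  #0 SA[0]=24  'a'
  #1 SA[1]=0  'aaaccdeddeacdbdebbcccceda'
  #2 SA[2]=1  'aaccdeddeacdbdebbcccceda'
  #3 SA[3]=2  'accdeddeacdbdebbcccceda'
  #4 SA[4]=10  'acdbdebbcccceda'
  #5 SA[5]=16  'bbcccceda'
  #6 SA[6]=17  'bcccceda'
  #7 SA[7]=13  'bdebbcccceda'
  #8 SA[8]=18  'cccceda'
  #9 SA[9]=19  'ccceda'
  #10 SA[10]=3  'ccdeddeacdbdebbcccceda'
  #11 SA[11]=20  'cceda'
  #12 SA[12]=11  'cdbdebbcccceda'
  #13 SA[13]=4  'cdeddeacdbdebbcccceda'
  #14 SA[14]=21  'ceda'
  #15 SA[15]=23  'da'
  #16 SA[16]=12  'dbdebbcccceda'
  #17 SA[17]=7  'ddeacdbdebbcccceda'
  #18 SA[18]=8  'deacdbdebbcccceda'
  #19 SA[19]=14  'debbcccceda'
  #20 SA[20]=5  'deddeacdbdebbcccceda'
  #21 SA[21]=9  'eacdbdebbcccceda'
  #22 SA[22]=15  'ebbcccceda'
  #23 SA[23]=22  'eda'
  #24 SA[24]=6  'eddeacdbdebbcccceda'

SA = [24, 0, 1, 2, 10, 16, 17, 13, 18, 19, 3, 20, 11, 4, 21, 23, 12, 7, 8, 14, 5, 9, 15, 22, 6]
i: (SA[i-1],SA[i]) lcp shared
  1: (24,0) 1 'a'
  2: (0,1) 2 'aa'
  3: (1,2) 1 'a'
  4: (2,10) 2 'ac'
  5: (10,16) 0 ''
  6: (16,17) 1 'b'
  7: (17,13) 1 'b'
  8: (13,18) 0 ''
  9: (18,19) 3 'ccc'
  10: (19,3) 2 'cc'
  11: (3,20) 2 'cc'
  12: (20,11) 1 'c'
  13: (11,4) 2 'cd'
  14: (4,21) 1 'c'
  15: (21,23) 0 ''
  16: (23,12) 1 'd'
  17: (12,7) 1 'd'
  18: (7,8) 1 'd'
  19: (8,14) 2 'de'
  20: (14,5) 2 'de'
  21: (5,9) 0 ''
  22: (9,15) 1 'e'
  23: (15,22) 1 'e'
  24: (22,6) 2 'ed'

n(n+1)/2 = 25·26/2 = 325
Σ LCP = 0 + 1 + 2 + 1 + 2 + 0 + 1 + 1 + 0 + 3 + 2 + 2 + 1 + 2 + 1 + 0 + 1 + 1 + 1 + 2 + 2 + 0 + 1 + 1 + 2 = 30
distinct = 325 − 30 = 295

295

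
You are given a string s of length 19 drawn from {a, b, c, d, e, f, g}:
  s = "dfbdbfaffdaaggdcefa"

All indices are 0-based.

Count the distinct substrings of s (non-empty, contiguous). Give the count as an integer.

177

sorted suffixes:
  #0 SA[0]=18  'a'
  #1 SA[1]=10  'aaggdcefa'
  #2 SA[2]=6  'affdaaggdcefa'
  #3 SA[3]=11  'aggdcefa'
  #4 SA[4]=2  'bdbfaffdaaggdcefa'
  #5 SA[5]=4  'bfaffdaaggdcefa'
  #6 SA[6]=15  'cefa'
  #7 SA[7]=9  'daaggdcefa'
  #8 SA[8]=3  'dbfaffdaaggdcefa'
  #9 SA[9]=14  'dcefa'
  #10 SA[10]=0  'dfbdbfaffdaaggdcefa'
  #11 SA[11]=16  'efa'
  #12 SA[12]=17  'fa'
  #13 SA[13]=5  'faffdaaggdcefa'
  #14 SA[14]=1  'fbdbfaffdaaggdcefa'
  #15 SA[15]=8  'fdaaggdcefa'
  #16 SA[16]=7  'ffdaaggdcefa'
  #17 SA[17]=13  'gdcefa'
  #18 SA[18]=12  'ggdcefa'

SA = [18, 10, 6, 11, 2, 4, 15, 9, 3, 14, 0, 16, 17, 5, 1, 8, 7, 13, 12]
i: (SA[i-1],SA[i]) lcp shared
  1: (18,10) 1 'a'
  2: (10,6) 1 'a'
  3: (6,11) 1 'a'
  4: (11,2) 0 ''
  5: (2,4) 1 'b'
  6: (4,15) 0 ''
  7: (15,9) 0 ''
  8: (9,3) 1 'd'
  9: (3,14) 1 'd'
  10: (14,0) 1 'd'
  11: (0,16) 0 ''
  12: (16,17) 0 ''
  13: (17,5) 2 'fa'
  14: (5,1) 1 'f'
  15: (1,8) 1 'f'
  16: (8,7) 1 'f'
  17: (7,13) 0 ''
  18: (13,12) 1 'g'

n(n+1)/2 = 19·20/2 = 190
Σ LCP = 0 + 1 + 1 + 1 + 0 + 1 + 0 + 0 + 1 + 1 + 1 + 0 + 0 + 2 + 1 + 1 + 1 + 0 + 1 = 13
distinct = 190 − 13 = 177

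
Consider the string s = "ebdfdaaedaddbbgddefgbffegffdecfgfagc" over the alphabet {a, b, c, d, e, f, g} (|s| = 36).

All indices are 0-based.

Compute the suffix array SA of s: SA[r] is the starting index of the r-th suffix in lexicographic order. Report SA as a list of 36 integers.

sorted suffixes:
  #0 SA[0]=5  'aaedaddbbgddefgbffegffdecfgfagc'
  #1 SA[1]=9  'addbbgddefgbffegffdecfgfagc'
  #2 SA[2]=6  'aedaddbbgddefgbffegffdecfgfagc'
  #3 SA[3]=33  'agc'
  #4 SA[4]=12  'bbgddefgbffegffdecfgfagc'
  #5 SA[5]=1  'bdfdaaedaddbbgddefgbffegffdecfgfagc'
  #6 SA[6]=20  'bffegffdecfgfagc'
  #7 SA[7]=13  'bgddefgbffegffdecfgfagc'
  #8 SA[8]=35  'c'
  #9 SA[9]=29  'cfgfagc'
  #10 SA[10]=4  'daaedaddbbgddefgbffegffdecfgfagc'
  #11 SA[11]=8  'daddbbgddefgbffegffdecfgfagc'
  #12 SA[12]=11  'dbbgddefgbffegffdecfgfagc'
  #13 SA[13]=10  'ddbbgddefgbffegffdecfgfagc'
  #14 SA[14]=15  'ddefgbffegffdecfgfagc'
  #15 SA[15]=27  'decfgfagc'
  #16 SA[16]=16  'defgbffegffdecfgfagc'
  #17 SA[17]=2  'dfdaaedaddbbgddefgbffegffdecfgfagc'
  #18 SA[18]=0  'ebdfdaaedaddbbgddefgbffegffdecfgfagc'
  #19 SA[19]=28  'ecfgfagc'
  #20 SA[20]=7  'edaddbbgddefgbffegffdecfgfagc'
  #21 SA[21]=17  'efgbffegffdecfgfagc'
  #22 SA[22]=23  'egffdecfgfagc'
  #23 SA[23]=32  'fagc'
  #24 SA[24]=3  'fdaaedaddbbgddefgbffegffdecfgfagc'
  #25 SA[25]=26  'fdecfgfagc'
  #26 SA[26]=22  'fegffdecfgfagc'
  #27 SA[27]=25  'ffdecfgfagc'
  #28 SA[28]=21  'ffegffdecfgfagc'
  #29 SA[29]=18  'fgbffegffdecfgfagc'
  #30 SA[30]=30  'fgfagc'
  #31 SA[31]=19  'gbffegffdecfgfagc'
  #32 SA[32]=34  'gc'
  #33 SA[33]=14  'gddefgbffegffdecfgfagc'
  #34 SA[34]=31  'gfagc'
  #35 SA[35]=24  'gffdecfgfagc'

[5, 9, 6, 33, 12, 1, 20, 13, 35, 29, 4, 8, 11, 10, 15, 27, 16, 2, 0, 28, 7, 17, 23, 32, 3, 26, 22, 25, 21, 18, 30, 19, 34, 14, 31, 24]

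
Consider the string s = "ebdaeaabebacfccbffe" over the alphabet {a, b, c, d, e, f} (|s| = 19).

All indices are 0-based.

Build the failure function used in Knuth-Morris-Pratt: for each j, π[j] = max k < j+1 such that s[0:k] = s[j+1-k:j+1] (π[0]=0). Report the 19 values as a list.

π[0] = 0
j=1 s[j]='b': π[1]=0 (border '')
j=2 s[j]='d': π[2]=0 (border '')
j=3 s[j]='a': π[3]=0 (border '')
j=4 s[j]='e': π[4]=1 (border 'e')
j=5 s[j]='a': k: 1→0; π[5]=0 (border '')
j=6 s[j]='a': π[6]=0 (border '')
j=7 s[j]='b': π[7]=0 (border '')
j=8 s[j]='e': π[8]=1 (border 'e')
j=9 s[j]='b': π[9]=2 (border 'eb')
j=10 s[j]='a': k: 2→0; π[10]=0 (border '')
j=11 s[j]='c': π[11]=0 (border '')
j=12 s[j]='f': π[12]=0 (border '')
j=13 s[j]='c': π[13]=0 (border '')
j=14 s[j]='c': π[14]=0 (border '')
j=15 s[j]='b': π[15]=0 (border '')
j=16 s[j]='f': π[16]=0 (border '')
j=17 s[j]='f': π[17]=0 (border '')
j=18 s[j]='e': π[18]=1 (border 'e')

[0, 0, 0, 0, 1, 0, 0, 0, 1, 2, 0, 0, 0, 0, 0, 0, 0, 0, 1]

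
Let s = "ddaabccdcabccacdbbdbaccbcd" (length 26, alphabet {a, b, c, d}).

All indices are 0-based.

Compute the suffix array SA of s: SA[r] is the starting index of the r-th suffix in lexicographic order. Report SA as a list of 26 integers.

[2, 9, 3, 20, 13, 19, 16, 10, 4, 23, 17, 8, 12, 22, 11, 21, 5, 24, 14, 6, 25, 1, 18, 15, 7, 0]

rank→(start, suffix):
  0 → (2, 'aabccdcabccacdbbdbaccbcd')
  1 → (9, 'abccacdbbdbaccbcd')
  2 → (3, 'abccdcabccacdbbdbaccbcd')
  3 → (20, 'accbcd')
  4 → (13, 'acdbbdbaccbcd')
  5 → (19, 'baccbcd')
  6 → (16, 'bbdbaccbcd')
  7 → (10, 'bccacdbbdbaccbcd')
  8 → (4, 'bccdcabccacdbbdbaccbcd')
  9 → (23, 'bcd')
  10 → (17, 'bdbaccbcd')
  11 → (8, 'cabccacdbbdbaccbcd')
  12 → (12, 'cacdbbdbaccbcd')
  13 → (22, 'cbcd')
  14 → (11, 'ccacdbbdbaccbcd')
  15 → (21, 'ccbcd')
  16 → (5, 'ccdcabccacdbbdbaccbcd')
  17 → (24, 'cd')
  18 → (14, 'cdbbdbaccbcd')
  19 → (6, 'cdcabccacdbbdbaccbcd')
  20 → (25, 'd')
  21 → (1, 'daabccdcabccacdbbdbaccbcd')
  22 → (18, 'dbaccbcd')
  23 → (15, 'dbbdbaccbcd')
  24 → (7, 'dcabccacdbbdbaccbcd')
  25 → (0, 'ddaabccdcabccacdbbdbaccbcd')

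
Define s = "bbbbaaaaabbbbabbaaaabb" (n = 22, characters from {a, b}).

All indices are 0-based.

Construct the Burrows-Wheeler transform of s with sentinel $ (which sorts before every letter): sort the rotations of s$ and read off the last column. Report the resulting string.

bbbaaaaaababbbbababbb$a

rank  rotation                 last
    0  $bbbbaaaaabbbbabbaaaabb  b
    1  aaaaabbbbabbaaaabb$bbbb  b
    2  aaaabb$bbbbaaaaabbbbabb  b
    3  aaaabbbbabbaaaabb$bbbba  a
    4  aaabb$bbbbaaaaabbbbabba  a
    5  aaabbbbabbaaaabb$bbbbaa  a
    6  aabb$bbbbaaaaabbbbabbaa  a
    7  aabbbbabbaaaabb$bbbbaaa  a
    8  abb$bbbbaaaaabbbbabbaaa  a
    9  abbaaaabb$bbbbaaaaabbbb  b
   10  abbbbabbaaaabb$bbbbaaaa  a
   11  b$bbbbaaaaabbbbabbaaaab  b
   12  baaaaabbbbabbaaaabb$bbb  b
   13  baaaabb$bbbbaaaaabbbbab  b
   14  babbaaaabb$bbbbaaaaabbb  b
   15  bb$bbbbaaaaabbbbabbaaaa  a
   16  bbaaaaabbbbabbaaaabb$bb  b
   17  bbaaaabb$bbbbaaaaabbbba  a
   18  bbabbaaaabb$bbbbaaaaabb  b
   19  bbbaaaaabbbbabbaaaabb$b  b
   20  bbbabbaaaabb$bbbbaaaaab  b
   21  bbbbaaaaabbbbabbaaaabb$  $
   22  bbbbabbaaaabb$bbbbaaaaa  a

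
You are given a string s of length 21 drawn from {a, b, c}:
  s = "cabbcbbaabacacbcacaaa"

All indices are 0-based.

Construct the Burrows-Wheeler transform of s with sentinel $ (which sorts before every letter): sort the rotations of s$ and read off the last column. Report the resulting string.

rank  rotation                last
    0  $cabbcbbaabacacbcacaaa  a
    1  a$cabbcbbaabacacbcacaa  a
    2  aa$cabbcbbaabacacbcaca  a
    3  aaa$cabbcbbaabacacbcac  c
    4  aabacacbcacaaa$cabbcbb  b
    5  abacacbcacaaa$cabbcbba  a
    6  abbcbbaabacacbcacaaa$c  c
    7  acaaa$cabbcbbaabacacbc  c
    8  acacbcacaaa$cabbcbbaab  b
    9  acbcacaaa$cabbcbbaabac  c
   10  baabacacbcacaaa$cabbcb  b
   11  bacacbcacaaa$cabbcbbaa  a
   12  bbaabacacbcacaaa$cabbc  c
   13  bbcbbaabacacbcacaaa$ca  a
   14  bcacaaa$cabbcbbaabacac  c
   15  bcbbaabacacbcacaaa$cab  b
   16  caaa$cabbcbbaabacacbca  a
   17  cabbcbbaabacacbcacaaa$  $
   18  cacaaa$cabbcbbaabacacb  b
   19  cacbcacaaa$cabbcbbaaba  a
   20  cbbaabacacbcacaaa$cabb  b
   21  cbcacaaa$cabbcbbaabaca  a

aaacbaccbcbacacba$baba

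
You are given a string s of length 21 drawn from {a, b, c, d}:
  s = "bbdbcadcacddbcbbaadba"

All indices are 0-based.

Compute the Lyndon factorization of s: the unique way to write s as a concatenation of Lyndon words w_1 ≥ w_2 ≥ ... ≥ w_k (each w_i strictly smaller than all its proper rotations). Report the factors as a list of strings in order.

emit factor 1: 'bbdbc' (i=0, period=5)
emit factor 2: 'adc' (i=5, period=3)
emit factor 3: 'acddbcbb' (i=8, period=8)
emit factor 4: 'aadb' (i=16, period=4)
emit factor 5: 'a' (i=20, period=1)

["bbdbc", "adc", "acddbcbb", "aadb", "a"]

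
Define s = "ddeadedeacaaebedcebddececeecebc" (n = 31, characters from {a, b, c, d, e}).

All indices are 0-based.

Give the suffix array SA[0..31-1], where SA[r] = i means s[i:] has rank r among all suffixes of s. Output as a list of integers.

sorted suffixes:
  #0 SA[0]=10  'aaebedcebddececeecebc'
  #1 SA[1]=8  'acaaebedcebddececeecebc'
  #2 SA[2]=3  'adedeacaaebedcebddececeecebc'
  #3 SA[3]=11  'aebedcebddececeecebc'
  #4 SA[4]=29  'bc'
  #5 SA[5]=18  'bddececeecebc'
  #6 SA[6]=13  'bedcebddececeecebc'
  #7 SA[7]=30  'c'
  #8 SA[8]=9  'caaebedcebddececeecebc'
  #9 SA[9]=27  'cebc'
  #10 SA[10]=16  'cebddececeecebc'
  #11 SA[11]=22  'ceceecebc'
  #12 SA[12]=24  'ceecebc'
  #13 SA[13]=15  'dcebddececeecebc'
  #14 SA[14]=0  'ddeadedeacaaebedcebddececeecebc'
  #15 SA[15]=19  'ddececeecebc'
  #16 SA[16]=6  'deacaaebedcebddececeecebc'
  #17 SA[17]=1  'deadedeacaaebedcebddececeecebc'
  #18 SA[18]=20  'dececeecebc'
  #19 SA[19]=4  'dedeacaaebedcebddececeecebc'
  #20 SA[20]=7  'eacaaebedcebddececeecebc'
  #21 SA[21]=2  'eadedeacaaebedcebddececeecebc'
  #22 SA[22]=28  'ebc'
  #23 SA[23]=17  'ebddececeecebc'
  #24 SA[24]=12  'ebedcebddececeecebc'
  #25 SA[25]=26  'ecebc'
  #26 SA[26]=21  'ececeecebc'
  #27 SA[27]=23  'eceecebc'
  #28 SA[28]=14  'edcebddececeecebc'
  #29 SA[29]=5  'edeacaaebedcebddececeecebc'
  #30 SA[30]=25  'eecebc'

[10, 8, 3, 11, 29, 18, 13, 30, 9, 27, 16, 22, 24, 15, 0, 19, 6, 1, 20, 4, 7, 2, 28, 17, 12, 26, 21, 23, 14, 5, 25]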